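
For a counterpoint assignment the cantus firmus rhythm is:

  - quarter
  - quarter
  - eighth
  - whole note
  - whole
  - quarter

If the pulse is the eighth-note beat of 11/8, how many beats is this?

23

One eighth-note beat = 2 sixteenth notes.
Working in sixteenth notes: quarter = 4; quarter = 4; eighth = 2; whole note = 16; whole = 16; quarter = 4.
Total: 4 + 4 + 2 + 16 + 16 + 4 = 46.
46 ÷ 2 = 23 beats.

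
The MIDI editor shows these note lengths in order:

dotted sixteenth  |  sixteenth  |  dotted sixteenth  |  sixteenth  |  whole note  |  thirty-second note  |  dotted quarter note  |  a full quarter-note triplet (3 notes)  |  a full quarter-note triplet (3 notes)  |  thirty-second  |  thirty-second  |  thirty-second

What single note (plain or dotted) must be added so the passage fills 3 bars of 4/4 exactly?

dotted eighth note

3 bars of 4/4 = 96 thirty-second notes.
Convert each value to thirty-second notes: dotted sixteenth = 3; sixteenth = 2; dotted sixteenth = 3; sixteenth = 2; whole note = 32; thirty-second note = 1; dotted quarter note = 12; a full quarter-note triplet (3 notes) (three triplet quarters span one half) = 16; a full quarter-note triplet (3 notes) (three triplet quarters span one half) = 16; thirty-second = 1; thirty-second = 1; thirty-second = 1.
Total: 3 + 2 + 3 + 2 + 32 + 1 + 12 + 16 + 16 + 1 + 1 + 1 = 90.
Remaining: 96 − 90 = 6 thirty-second notes, which is a dotted eighth note.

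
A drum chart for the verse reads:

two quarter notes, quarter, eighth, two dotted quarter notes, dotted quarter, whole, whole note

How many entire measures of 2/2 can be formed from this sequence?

One bar of 2/2 = 8 eighth notes.
Express everything in eighth notes: quarter note = 2; quarter note = 2; quarter = 2; eighth = 1; dotted quarter note = 3; dotted quarter note = 3; dotted quarter = 3; whole = 8; whole note = 8.
Total: 2 + 2 + 2 + 1 + 3 + 3 + 3 + 8 + 8 = 32.
32 ÷ 8 = 4 complete bars with 0 left over.

4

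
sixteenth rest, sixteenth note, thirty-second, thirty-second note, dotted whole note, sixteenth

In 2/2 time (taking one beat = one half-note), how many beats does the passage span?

One half-note beat = 16 thirty-second notes.
Express everything in thirty-second notes: sixteenth rest = 2; sixteenth note = 2; thirty-second = 1; thirty-second note = 1; dotted whole note = 48; sixteenth = 2.
Altogether 2 + 2 + 1 + 1 + 48 + 2 = 56.
56 ÷ 16 = 3.5 beats.

3.5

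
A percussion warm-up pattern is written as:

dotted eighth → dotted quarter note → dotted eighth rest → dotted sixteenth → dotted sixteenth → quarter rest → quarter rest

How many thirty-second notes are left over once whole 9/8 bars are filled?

10

One bar of 9/8 = 36 thirty-second notes.
Each duration in thirty-second notes: dotted eighth = 6; dotted quarter note = 12; dotted eighth rest = 6; dotted sixteenth = 3; dotted sixteenth = 3; quarter rest = 8; quarter rest = 8.
Altogether 6 + 12 + 6 + 3 + 3 + 8 + 8 = 46.
46 ÷ 36 = 1 complete bar with 10 thirty-second notes remaining.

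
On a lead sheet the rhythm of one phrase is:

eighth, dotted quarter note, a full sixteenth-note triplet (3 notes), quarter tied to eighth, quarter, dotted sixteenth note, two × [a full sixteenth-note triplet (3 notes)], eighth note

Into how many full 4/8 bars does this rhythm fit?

One bar of 4/8 = 16 thirty-second notes.
Express everything in thirty-second notes: eighth = 4; dotted quarter note = 12; a full sixteenth-note triplet (3 notes) (three triplet sixteenths span one eighth) = 4; quarter tied to eighth (quarter + eighth) = 12; quarter = 8; dotted sixteenth note = 3; a full sixteenth-note triplet (3 notes) (three triplet sixteenths span one eighth) = 4; a full sixteenth-note triplet (3 notes) (three triplet sixteenths span one eighth) = 4; eighth note = 4.
Altogether 4 + 12 + 4 + 12 + 8 + 3 + 4 + 4 + 4 = 55.
55 ÷ 16 = 3 complete bars with 7 left over.

3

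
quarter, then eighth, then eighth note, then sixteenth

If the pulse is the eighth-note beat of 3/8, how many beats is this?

4.5

One eighth-note beat = 2 sixteenth notes.
Convert each value to sixteenth notes: quarter = 4; eighth = 2; eighth note = 2; sixteenth = 1.
Total: 4 + 2 + 2 + 1 = 9.
9 ÷ 2 = 4.5 beats.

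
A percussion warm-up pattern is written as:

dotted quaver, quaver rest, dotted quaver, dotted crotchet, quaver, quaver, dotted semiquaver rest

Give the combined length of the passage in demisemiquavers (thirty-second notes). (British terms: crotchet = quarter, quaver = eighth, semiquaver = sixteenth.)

39

Express everything in thirty-second notes: dotted quaver = 6; quaver rest = 4; dotted quaver = 6; dotted crotchet = 12; quaver = 4; quaver = 4; dotted semiquaver rest = 3.
Total: 6 + 4 + 6 + 12 + 4 + 4 + 3 = 39 thirty-second notes.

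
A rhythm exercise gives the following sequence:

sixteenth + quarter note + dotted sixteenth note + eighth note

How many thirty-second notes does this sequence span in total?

Each duration in thirty-second notes: sixteenth = 2; quarter note = 8; dotted sixteenth note = 3; eighth note = 4.
Sum: 2 + 8 + 3 + 4 = 17 thirty-second notes.

17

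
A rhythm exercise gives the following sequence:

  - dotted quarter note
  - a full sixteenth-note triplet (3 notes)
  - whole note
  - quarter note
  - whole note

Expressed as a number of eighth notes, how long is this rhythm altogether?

Each duration in eighth notes: dotted quarter note = 3; a full sixteenth-note triplet (3 notes) (three triplet sixteenths span one eighth) = 1; whole note = 8; quarter note = 2; whole note = 8.
Total: 3 + 1 + 8 + 2 + 8 = 22 eighth notes.

22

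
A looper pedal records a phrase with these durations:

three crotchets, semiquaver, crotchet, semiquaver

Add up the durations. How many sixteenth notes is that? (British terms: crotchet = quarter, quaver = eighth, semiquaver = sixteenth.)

18

Convert each value to sixteenth notes: crotchet = 4; crotchet = 4; crotchet = 4; semiquaver = 1; crotchet = 4; semiquaver = 1.
Sum: 4 + 4 + 4 + 1 + 4 + 1 = 18 sixteenth notes.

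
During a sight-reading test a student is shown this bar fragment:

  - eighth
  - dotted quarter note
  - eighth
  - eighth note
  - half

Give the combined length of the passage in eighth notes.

Convert each value to eighth notes: eighth = 1; dotted quarter note = 3; eighth = 1; eighth note = 1; half = 4.
Sum: 1 + 3 + 1 + 1 + 4 = 10 eighth notes.

10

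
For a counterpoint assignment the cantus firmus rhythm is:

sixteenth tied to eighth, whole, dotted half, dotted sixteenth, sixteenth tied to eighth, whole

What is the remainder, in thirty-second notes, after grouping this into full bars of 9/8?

31

One bar of 9/8 = 36 thirty-second notes.
Each duration in thirty-second notes: sixteenth tied to eighth (sixteenth + eighth) = 6; whole = 32; dotted half = 24; dotted sixteenth = 3; sixteenth tied to eighth (sixteenth + eighth) = 6; whole = 32.
Total: 6 + 32 + 24 + 3 + 6 + 32 = 103.
103 ÷ 36 = 2 complete bars with 31 thirty-second notes remaining.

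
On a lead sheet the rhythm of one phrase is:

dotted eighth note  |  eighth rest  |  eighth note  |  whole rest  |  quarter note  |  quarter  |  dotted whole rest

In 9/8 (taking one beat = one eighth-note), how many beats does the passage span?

One eighth-note beat = 2 sixteenth notes.
Working in sixteenth notes: dotted eighth note = 3; eighth rest = 2; eighth note = 2; whole rest = 16; quarter note = 4; quarter = 4; dotted whole rest = 24.
Sum: 3 + 2 + 2 + 16 + 4 + 4 + 24 = 55.
55 ÷ 2 = 27.5 beats.

27.5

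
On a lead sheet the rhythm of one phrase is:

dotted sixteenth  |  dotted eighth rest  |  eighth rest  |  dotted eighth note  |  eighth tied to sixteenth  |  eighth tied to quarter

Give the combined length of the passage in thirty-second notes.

Convert each value to thirty-second notes: dotted sixteenth = 3; dotted eighth rest = 6; eighth rest = 4; dotted eighth note = 6; eighth tied to sixteenth (eighth + sixteenth) = 6; eighth tied to quarter (eighth + quarter) = 12.
Sum: 3 + 6 + 4 + 6 + 6 + 12 = 37 thirty-second notes.

37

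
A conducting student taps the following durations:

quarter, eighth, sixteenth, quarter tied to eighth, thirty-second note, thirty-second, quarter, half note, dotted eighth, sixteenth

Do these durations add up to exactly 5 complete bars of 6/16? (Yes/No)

Yes

One bar of 6/16 = 12 thirty-second notes, so 5 bars = 60.
Each duration in thirty-second notes: quarter = 8; eighth = 4; sixteenth = 2; quarter tied to eighth (quarter + eighth) = 12; thirty-second note = 1; thirty-second = 1; quarter = 8; half note = 16; dotted eighth = 6; sixteenth = 2.
Total: 8 + 4 + 2 + 12 + 1 + 1 + 8 + 16 + 6 + 2 = 60.
60 equals 60, so the answer is Yes.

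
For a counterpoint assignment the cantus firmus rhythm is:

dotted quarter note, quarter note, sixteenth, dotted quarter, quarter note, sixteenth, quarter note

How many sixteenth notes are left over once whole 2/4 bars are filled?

2

One bar of 2/4 = 8 sixteenth notes.
Each duration in sixteenth notes: dotted quarter note = 6; quarter note = 4; sixteenth = 1; dotted quarter = 6; quarter note = 4; sixteenth = 1; quarter note = 4.
Adding: 6 + 4 + 1 + 6 + 4 + 1 + 4 = 26.
26 ÷ 8 = 3 complete bars with 2 sixteenth notes remaining.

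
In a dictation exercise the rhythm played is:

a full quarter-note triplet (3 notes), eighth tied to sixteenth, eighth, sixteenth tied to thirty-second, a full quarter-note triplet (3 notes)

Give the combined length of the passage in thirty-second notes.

45

In thirty-second notes: a full quarter-note triplet (3 notes) (three triplet quarters span one half) = 16; eighth tied to sixteenth (eighth + sixteenth) = 6; eighth = 4; sixteenth tied to thirty-second (sixteenth + thirty-second) = 3; a full quarter-note triplet (3 notes) (three triplet quarters span one half) = 16.
Total: 16 + 6 + 4 + 3 + 16 = 45 thirty-second notes.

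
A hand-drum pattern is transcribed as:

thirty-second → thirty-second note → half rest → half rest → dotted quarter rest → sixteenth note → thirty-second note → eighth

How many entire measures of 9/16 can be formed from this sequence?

2

One bar of 9/16 = 18 thirty-second notes.
In thirty-second notes: thirty-second = 1; thirty-second note = 1; half rest = 16; half rest = 16; dotted quarter rest = 12; sixteenth note = 2; thirty-second note = 1; eighth = 4.
Adding: 1 + 1 + 16 + 16 + 12 + 2 + 1 + 4 = 53.
53 ÷ 18 = 2 complete bars with 17 left over.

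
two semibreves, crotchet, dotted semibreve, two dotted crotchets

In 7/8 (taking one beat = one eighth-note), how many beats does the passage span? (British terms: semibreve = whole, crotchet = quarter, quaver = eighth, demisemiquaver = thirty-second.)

36

One eighth-note beat = 2 sixteenth notes.
Express everything in sixteenth notes: semibreve = 16; semibreve = 16; crotchet = 4; dotted semibreve = 24; dotted crotchet = 6; dotted crotchet = 6.
Sum: 16 + 16 + 4 + 24 + 6 + 6 = 72.
72 ÷ 2 = 36 beats.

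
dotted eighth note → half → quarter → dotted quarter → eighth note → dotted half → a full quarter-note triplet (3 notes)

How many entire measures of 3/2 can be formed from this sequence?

One bar of 3/2 = 24 sixteenth notes.
Express everything in sixteenth notes: dotted eighth note = 3; half = 8; quarter = 4; dotted quarter = 6; eighth note = 2; dotted half = 12; a full quarter-note triplet (3 notes) (three triplet quarters span one half) = 8.
Altogether 3 + 8 + 4 + 6 + 2 + 12 + 8 = 43.
43 ÷ 24 = 1 complete bar with 19 left over.

1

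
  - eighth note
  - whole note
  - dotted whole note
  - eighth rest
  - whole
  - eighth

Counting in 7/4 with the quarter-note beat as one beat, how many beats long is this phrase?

One quarter-note beat = 2 eighth notes.
Working in eighth notes: eighth note = 1; whole note = 8; dotted whole note = 12; eighth rest = 1; whole = 8; eighth = 1.
Altogether 1 + 8 + 12 + 1 + 8 + 1 = 31.
31 ÷ 2 = 15.5 beats.

15.5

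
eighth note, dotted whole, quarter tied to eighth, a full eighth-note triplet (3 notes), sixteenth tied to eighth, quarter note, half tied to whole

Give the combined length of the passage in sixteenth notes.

In sixteenth notes: eighth note = 2; dotted whole = 24; quarter tied to eighth (quarter + eighth) = 6; a full eighth-note triplet (3 notes) (three triplet eighths span one quarter) = 4; sixteenth tied to eighth (sixteenth + eighth) = 3; quarter note = 4; half tied to whole (half + whole) = 24.
Adding: 2 + 24 + 6 + 4 + 3 + 4 + 24 = 67 sixteenth notes.

67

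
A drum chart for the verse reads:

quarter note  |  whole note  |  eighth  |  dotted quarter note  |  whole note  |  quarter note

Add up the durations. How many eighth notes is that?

24

In eighth notes: quarter note = 2; whole note = 8; eighth = 1; dotted quarter note = 3; whole note = 8; quarter note = 2.
Sum: 2 + 8 + 1 + 3 + 8 + 2 = 24 eighth notes.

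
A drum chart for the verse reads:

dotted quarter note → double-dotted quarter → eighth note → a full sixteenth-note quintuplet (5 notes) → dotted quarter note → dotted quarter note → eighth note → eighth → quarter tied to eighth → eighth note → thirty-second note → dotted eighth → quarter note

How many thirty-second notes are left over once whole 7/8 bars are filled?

17

One bar of 7/8 = 28 thirty-second notes.
In thirty-second notes: dotted quarter note = 12; double-dotted quarter = 14; eighth note = 4; a full sixteenth-note quintuplet (5 notes) (five quintuplet sixteenths span one quarter) = 8; dotted quarter note = 12; dotted quarter note = 12; eighth note = 4; eighth = 4; quarter tied to eighth (quarter + eighth) = 12; eighth note = 4; thirty-second note = 1; dotted eighth = 6; quarter note = 8.
Sum: 12 + 14 + 4 + 8 + 12 + 12 + 4 + 4 + 12 + 4 + 1 + 6 + 8 = 101.
101 ÷ 28 = 3 complete bars with 17 thirty-second notes remaining.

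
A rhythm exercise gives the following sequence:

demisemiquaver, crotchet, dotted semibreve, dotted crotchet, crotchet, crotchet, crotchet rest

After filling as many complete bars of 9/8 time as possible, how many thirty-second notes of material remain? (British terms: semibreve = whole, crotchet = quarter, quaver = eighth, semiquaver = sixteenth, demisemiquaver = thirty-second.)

One bar of 9/8 = 36 thirty-second notes.
Working in thirty-second notes: demisemiquaver = 1; crotchet = 8; dotted semibreve = 48; dotted crotchet = 12; crotchet = 8; crotchet = 8; crotchet rest = 8.
Adding: 1 + 8 + 48 + 12 + 8 + 8 + 8 = 93.
93 ÷ 36 = 2 complete bars with 21 thirty-second notes remaining.

21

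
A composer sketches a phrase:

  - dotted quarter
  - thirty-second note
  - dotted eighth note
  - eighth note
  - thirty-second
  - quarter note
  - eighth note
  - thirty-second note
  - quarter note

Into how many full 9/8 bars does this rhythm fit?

One bar of 9/8 = 36 thirty-second notes.
Convert each value to thirty-second notes: dotted quarter = 12; thirty-second note = 1; dotted eighth note = 6; eighth note = 4; thirty-second = 1; quarter note = 8; eighth note = 4; thirty-second note = 1; quarter note = 8.
Sum: 12 + 1 + 6 + 4 + 1 + 8 + 4 + 1 + 8 = 45.
45 ÷ 36 = 1 complete bar with 9 left over.

1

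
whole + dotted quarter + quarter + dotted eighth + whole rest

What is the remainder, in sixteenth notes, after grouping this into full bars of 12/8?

One bar of 12/8 = 24 sixteenth notes.
Convert each value to sixteenth notes: whole = 16; dotted quarter = 6; quarter = 4; dotted eighth = 3; whole rest = 16.
Sum: 16 + 6 + 4 + 3 + 16 = 45.
45 ÷ 24 = 1 complete bar with 21 sixteenth notes remaining.

21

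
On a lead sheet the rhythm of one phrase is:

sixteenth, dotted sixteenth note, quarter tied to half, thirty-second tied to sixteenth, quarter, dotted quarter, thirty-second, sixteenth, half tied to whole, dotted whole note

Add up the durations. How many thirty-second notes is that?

Convert each value to thirty-second notes: sixteenth = 2; dotted sixteenth note = 3; quarter tied to half (quarter + half) = 24; thirty-second tied to sixteenth (thirty-second + sixteenth) = 3; quarter = 8; dotted quarter = 12; thirty-second = 1; sixteenth = 2; half tied to whole (half + whole) = 48; dotted whole note = 48.
Adding: 2 + 3 + 24 + 3 + 8 + 12 + 1 + 2 + 48 + 48 = 151 thirty-second notes.

151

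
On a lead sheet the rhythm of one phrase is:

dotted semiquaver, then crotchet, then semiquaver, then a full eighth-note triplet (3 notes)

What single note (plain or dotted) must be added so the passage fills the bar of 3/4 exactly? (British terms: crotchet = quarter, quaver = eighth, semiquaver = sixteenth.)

The bar of 3/4 = 24 thirty-second notes.
In thirty-second notes: dotted semiquaver = 3; crotchet = 8; semiquaver = 2; a full eighth-note triplet (3 notes) (three triplet eighths span one quarter) = 8.
Adding: 3 + 8 + 2 + 8 = 21.
Remaining: 24 − 21 = 3 thirty-second notes, which is a dotted sixteenth note.

dotted sixteenth note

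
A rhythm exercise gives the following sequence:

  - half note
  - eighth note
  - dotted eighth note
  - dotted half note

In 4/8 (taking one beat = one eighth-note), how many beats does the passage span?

One eighth-note beat = 2 sixteenth notes.
Convert each value to sixteenth notes: half note = 8; eighth note = 2; dotted eighth note = 3; dotted half note = 12.
Total: 8 + 2 + 3 + 12 = 25.
25 ÷ 2 = 12.5 beats.

12.5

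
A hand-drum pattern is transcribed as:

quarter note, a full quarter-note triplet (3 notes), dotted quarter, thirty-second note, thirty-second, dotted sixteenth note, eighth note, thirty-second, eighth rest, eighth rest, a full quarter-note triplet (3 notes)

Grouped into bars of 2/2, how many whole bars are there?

One bar of 2/2 = 32 thirty-second notes.
Convert each value to thirty-second notes: quarter note = 8; a full quarter-note triplet (3 notes) (three triplet quarters span one half) = 16; dotted quarter = 12; thirty-second note = 1; thirty-second = 1; dotted sixteenth note = 3; eighth note = 4; thirty-second = 1; eighth rest = 4; eighth rest = 4; a full quarter-note triplet (3 notes) (three triplet quarters span one half) = 16.
Sum: 8 + 16 + 12 + 1 + 1 + 3 + 4 + 1 + 4 + 4 + 16 = 70.
70 ÷ 32 = 2 complete bars with 6 left over.

2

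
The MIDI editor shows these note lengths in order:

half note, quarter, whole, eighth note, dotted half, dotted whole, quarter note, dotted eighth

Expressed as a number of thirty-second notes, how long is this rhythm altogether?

In thirty-second notes: half note = 16; quarter = 8; whole = 32; eighth note = 4; dotted half = 24; dotted whole = 48; quarter note = 8; dotted eighth = 6.
Altogether 16 + 8 + 32 + 4 + 24 + 48 + 8 + 6 = 146 thirty-second notes.

146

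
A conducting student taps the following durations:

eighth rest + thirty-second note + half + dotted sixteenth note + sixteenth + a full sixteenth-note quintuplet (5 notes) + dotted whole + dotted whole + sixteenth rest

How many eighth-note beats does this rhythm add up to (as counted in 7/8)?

One eighth-note beat = 4 thirty-second notes.
Working in thirty-second notes: eighth rest = 4; thirty-second note = 1; half = 16; dotted sixteenth note = 3; sixteenth = 2; a full sixteenth-note quintuplet (5 notes) (five quintuplet sixteenths span one quarter) = 8; dotted whole = 48; dotted whole = 48; sixteenth rest = 2.
Altogether 4 + 1 + 16 + 3 + 2 + 8 + 48 + 48 + 2 = 132.
132 ÷ 4 = 33 beats.

33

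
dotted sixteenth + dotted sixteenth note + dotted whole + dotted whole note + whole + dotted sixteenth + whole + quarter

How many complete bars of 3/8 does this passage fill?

14

One bar of 3/8 = 12 thirty-second notes.
Convert each value to thirty-second notes: dotted sixteenth = 3; dotted sixteenth note = 3; dotted whole = 48; dotted whole note = 48; whole = 32; dotted sixteenth = 3; whole = 32; quarter = 8.
Altogether 3 + 3 + 48 + 48 + 32 + 3 + 32 + 8 = 177.
177 ÷ 12 = 14 complete bars with 9 left over.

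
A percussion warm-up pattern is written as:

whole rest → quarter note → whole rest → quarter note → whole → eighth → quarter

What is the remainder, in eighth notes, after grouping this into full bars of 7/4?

3

One bar of 7/4 = 14 eighth notes.
In eighth notes: whole rest = 8; quarter note = 2; whole rest = 8; quarter note = 2; whole = 8; eighth = 1; quarter = 2.
Altogether 8 + 2 + 8 + 2 + 8 + 1 + 2 = 31.
31 ÷ 14 = 2 complete bars with 3 eighth notes remaining.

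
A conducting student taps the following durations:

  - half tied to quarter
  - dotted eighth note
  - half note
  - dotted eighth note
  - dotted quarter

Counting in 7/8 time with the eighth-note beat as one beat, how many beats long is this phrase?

One eighth-note beat = 2 sixteenth notes.
In sixteenth notes: half tied to quarter (half + quarter) = 12; dotted eighth note = 3; half note = 8; dotted eighth note = 3; dotted quarter = 6.
Altogether 12 + 3 + 8 + 3 + 6 = 32.
32 ÷ 2 = 16 beats.

16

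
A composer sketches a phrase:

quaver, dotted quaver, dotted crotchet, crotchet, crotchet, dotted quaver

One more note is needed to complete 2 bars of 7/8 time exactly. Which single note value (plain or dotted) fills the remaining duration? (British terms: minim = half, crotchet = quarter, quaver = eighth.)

dotted quarter note

2 bars of 7/8 = 28 sixteenth notes.
Convert each value to sixteenth notes: quaver = 2; dotted quaver = 3; dotted crotchet = 6; crotchet = 4; crotchet = 4; dotted quaver = 3.
Altogether 2 + 3 + 6 + 4 + 4 + 3 = 22.
Remaining: 28 − 22 = 6 sixteenth notes, which is a dotted quarter note.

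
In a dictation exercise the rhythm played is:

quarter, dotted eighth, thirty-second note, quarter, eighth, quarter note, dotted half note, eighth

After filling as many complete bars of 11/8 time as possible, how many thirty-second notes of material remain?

One bar of 11/8 = 44 thirty-second notes.
Each duration in thirty-second notes: quarter = 8; dotted eighth = 6; thirty-second note = 1; quarter = 8; eighth = 4; quarter note = 8; dotted half note = 24; eighth = 4.
Adding: 8 + 6 + 1 + 8 + 4 + 8 + 24 + 4 = 63.
63 ÷ 44 = 1 complete bar with 19 thirty-second notes remaining.

19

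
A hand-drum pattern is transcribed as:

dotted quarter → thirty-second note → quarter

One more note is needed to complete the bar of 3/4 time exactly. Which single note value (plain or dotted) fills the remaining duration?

dotted sixteenth note

The bar of 3/4 = 24 thirty-second notes.
In thirty-second notes: dotted quarter = 12; thirty-second note = 1; quarter = 8.
Adding: 12 + 1 + 8 = 21.
Remaining: 24 − 21 = 3 thirty-second notes, which is a dotted sixteenth note.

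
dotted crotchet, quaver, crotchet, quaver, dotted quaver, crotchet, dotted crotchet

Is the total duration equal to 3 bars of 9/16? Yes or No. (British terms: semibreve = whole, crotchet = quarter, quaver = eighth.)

Yes

One bar of 9/16 = 9 sixteenth notes, so 3 bars = 27.
Working in sixteenth notes: dotted crotchet = 6; quaver = 2; crotchet = 4; quaver = 2; dotted quaver = 3; crotchet = 4; dotted crotchet = 6.
Adding: 6 + 2 + 4 + 2 + 3 + 4 + 6 = 27.
27 equals 27, so the answer is Yes.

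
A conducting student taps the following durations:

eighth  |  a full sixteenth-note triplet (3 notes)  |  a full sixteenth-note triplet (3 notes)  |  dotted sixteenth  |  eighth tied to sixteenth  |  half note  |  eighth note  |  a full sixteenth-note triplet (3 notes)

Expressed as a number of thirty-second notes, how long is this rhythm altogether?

45

Express everything in thirty-second notes: eighth = 4; a full sixteenth-note triplet (3 notes) (three triplet sixteenths span one eighth) = 4; a full sixteenth-note triplet (3 notes) (three triplet sixteenths span one eighth) = 4; dotted sixteenth = 3; eighth tied to sixteenth (eighth + sixteenth) = 6; half note = 16; eighth note = 4; a full sixteenth-note triplet (3 notes) (three triplet sixteenths span one eighth) = 4.
Adding: 4 + 4 + 4 + 3 + 6 + 16 + 4 + 4 = 45 thirty-second notes.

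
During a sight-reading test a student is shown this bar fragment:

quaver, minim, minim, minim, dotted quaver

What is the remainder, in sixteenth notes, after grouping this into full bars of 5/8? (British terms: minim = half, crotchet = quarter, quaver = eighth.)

9

One bar of 5/8 = 10 sixteenth notes.
Convert each value to sixteenth notes: quaver = 2; minim = 8; minim = 8; minim = 8; dotted quaver = 3.
Adding: 2 + 8 + 8 + 8 + 3 = 29.
29 ÷ 10 = 2 complete bars with 9 sixteenth notes remaining.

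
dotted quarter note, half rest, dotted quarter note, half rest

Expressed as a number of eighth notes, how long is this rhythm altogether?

14

Each duration in eighth notes: dotted quarter note = 3; half rest = 4; dotted quarter note = 3; half rest = 4.
Altogether 3 + 4 + 3 + 4 = 14 eighth notes.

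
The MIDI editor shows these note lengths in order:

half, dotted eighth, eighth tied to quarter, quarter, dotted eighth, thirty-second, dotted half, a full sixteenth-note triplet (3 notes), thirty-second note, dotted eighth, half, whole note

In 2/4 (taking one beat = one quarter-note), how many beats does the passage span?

One quarter-note beat = 8 thirty-second notes.
In thirty-second notes: half = 16; dotted eighth = 6; eighth tied to quarter (eighth + quarter) = 12; quarter = 8; dotted eighth = 6; thirty-second = 1; dotted half = 24; a full sixteenth-note triplet (3 notes) (three triplet sixteenths span one eighth) = 4; thirty-second note = 1; dotted eighth = 6; half = 16; whole note = 32.
Sum: 16 + 6 + 12 + 8 + 6 + 1 + 24 + 4 + 1 + 6 + 16 + 32 = 132.
132 ÷ 8 = 16.5 beats.

16.5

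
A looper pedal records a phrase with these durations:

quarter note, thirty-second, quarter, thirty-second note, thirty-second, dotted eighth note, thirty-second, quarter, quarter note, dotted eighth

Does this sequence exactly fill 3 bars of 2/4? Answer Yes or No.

Yes

One bar of 2/4 = 16 thirty-second notes, so 3 bars = 48.
Express everything in thirty-second notes: quarter note = 8; thirty-second = 1; quarter = 8; thirty-second note = 1; thirty-second = 1; dotted eighth note = 6; thirty-second = 1; quarter = 8; quarter note = 8; dotted eighth = 6.
Adding: 8 + 1 + 8 + 1 + 1 + 6 + 1 + 8 + 8 + 6 = 48.
48 equals 48, so the answer is Yes.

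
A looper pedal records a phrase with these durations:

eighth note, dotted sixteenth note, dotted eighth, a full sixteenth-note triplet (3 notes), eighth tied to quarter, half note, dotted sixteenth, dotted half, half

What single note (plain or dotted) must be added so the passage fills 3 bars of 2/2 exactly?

3 bars of 2/2 = 96 thirty-second notes.
In thirty-second notes: eighth note = 4; dotted sixteenth note = 3; dotted eighth = 6; a full sixteenth-note triplet (3 notes) (three triplet sixteenths span one eighth) = 4; eighth tied to quarter (eighth + quarter) = 12; half note = 16; dotted sixteenth = 3; dotted half = 24; half = 16.
Adding: 4 + 3 + 6 + 4 + 12 + 16 + 3 + 24 + 16 = 88.
Remaining: 96 − 88 = 8 thirty-second notes, which is a quarter note.

quarter note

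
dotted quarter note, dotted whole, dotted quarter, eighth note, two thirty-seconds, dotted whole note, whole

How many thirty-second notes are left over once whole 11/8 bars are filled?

One bar of 11/8 = 44 thirty-second notes.
Convert each value to thirty-second notes: dotted quarter note = 12; dotted whole = 48; dotted quarter = 12; eighth note = 4; thirty-second = 1; thirty-second = 1; dotted whole note = 48; whole = 32.
Altogether 12 + 48 + 12 + 4 + 1 + 1 + 48 + 32 = 158.
158 ÷ 44 = 3 complete bars with 26 thirty-second notes remaining.

26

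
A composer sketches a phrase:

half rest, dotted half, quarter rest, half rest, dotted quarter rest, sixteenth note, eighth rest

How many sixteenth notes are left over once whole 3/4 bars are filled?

5

One bar of 3/4 = 12 sixteenth notes.
Convert each value to sixteenth notes: half rest = 8; dotted half = 12; quarter rest = 4; half rest = 8; dotted quarter rest = 6; sixteenth note = 1; eighth rest = 2.
Altogether 8 + 12 + 4 + 8 + 6 + 1 + 2 = 41.
41 ÷ 12 = 3 complete bars with 5 sixteenth notes remaining.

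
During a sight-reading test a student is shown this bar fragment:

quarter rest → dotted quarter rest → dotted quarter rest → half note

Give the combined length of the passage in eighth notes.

12

Convert each value to eighth notes: quarter rest = 2; dotted quarter rest = 3; dotted quarter rest = 3; half note = 4.
Total: 2 + 3 + 3 + 4 = 12 eighth notes.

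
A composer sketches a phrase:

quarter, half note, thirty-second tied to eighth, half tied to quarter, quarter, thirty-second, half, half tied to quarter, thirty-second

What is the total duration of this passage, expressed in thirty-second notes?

Express everything in thirty-second notes: quarter = 8; half note = 16; thirty-second tied to eighth (thirty-second + eighth) = 5; half tied to quarter (half + quarter) = 24; quarter = 8; thirty-second = 1; half = 16; half tied to quarter (half + quarter) = 24; thirty-second = 1.
Sum: 8 + 16 + 5 + 24 + 8 + 1 + 16 + 24 + 1 = 103 thirty-second notes.

103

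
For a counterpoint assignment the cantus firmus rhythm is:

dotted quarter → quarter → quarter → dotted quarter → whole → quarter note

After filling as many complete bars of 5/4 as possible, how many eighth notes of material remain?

One bar of 5/4 = 10 eighth notes.
Working in eighth notes: dotted quarter = 3; quarter = 2; quarter = 2; dotted quarter = 3; whole = 8; quarter note = 2.
Sum: 3 + 2 + 2 + 3 + 8 + 2 = 20.
20 ÷ 10 = 2 complete bars with 0 eighth notes remaining.

0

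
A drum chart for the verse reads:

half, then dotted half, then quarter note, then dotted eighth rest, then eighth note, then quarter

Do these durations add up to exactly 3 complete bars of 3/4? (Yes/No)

No

One bar of 3/4 = 12 sixteenth notes, so 3 bars = 36.
Express everything in sixteenth notes: half = 8; dotted half = 12; quarter note = 4; dotted eighth rest = 3; eighth note = 2; quarter = 4.
Adding: 8 + 12 + 4 + 3 + 2 + 4 = 33.
33 falls short of 36, so the answer is No.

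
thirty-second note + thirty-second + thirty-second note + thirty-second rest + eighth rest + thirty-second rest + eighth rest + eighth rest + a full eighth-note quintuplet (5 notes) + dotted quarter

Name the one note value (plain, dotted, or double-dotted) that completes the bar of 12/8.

dotted sixteenth note

The bar of 12/8 = 48 thirty-second notes.
In thirty-second notes: thirty-second note = 1; thirty-second = 1; thirty-second note = 1; thirty-second rest = 1; eighth rest = 4; thirty-second rest = 1; eighth rest = 4; eighth rest = 4; a full eighth-note quintuplet (5 notes) (five quintuplet eighths span one half) = 16; dotted quarter = 12.
Adding: 1 + 1 + 1 + 1 + 4 + 1 + 4 + 4 + 16 + 12 = 45.
Remaining: 48 − 45 = 3 thirty-second notes, which is a dotted sixteenth note.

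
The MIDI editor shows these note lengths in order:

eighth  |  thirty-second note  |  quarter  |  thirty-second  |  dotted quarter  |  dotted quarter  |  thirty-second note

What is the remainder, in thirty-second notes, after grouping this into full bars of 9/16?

3

One bar of 9/16 = 18 thirty-second notes.
Convert each value to thirty-second notes: eighth = 4; thirty-second note = 1; quarter = 8; thirty-second = 1; dotted quarter = 12; dotted quarter = 12; thirty-second note = 1.
Altogether 4 + 1 + 8 + 1 + 12 + 12 + 1 = 39.
39 ÷ 18 = 2 complete bars with 3 thirty-second notes remaining.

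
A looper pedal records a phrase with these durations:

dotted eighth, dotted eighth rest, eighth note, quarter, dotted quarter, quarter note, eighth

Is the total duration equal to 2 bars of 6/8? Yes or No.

Yes

One bar of 6/8 = 12 sixteenth notes, so 2 bars = 24.
Working in sixteenth notes: dotted eighth = 3; dotted eighth rest = 3; eighth note = 2; quarter = 4; dotted quarter = 6; quarter note = 4; eighth = 2.
Sum: 3 + 3 + 2 + 4 + 6 + 4 + 2 = 24.
24 equals 24, so the answer is Yes.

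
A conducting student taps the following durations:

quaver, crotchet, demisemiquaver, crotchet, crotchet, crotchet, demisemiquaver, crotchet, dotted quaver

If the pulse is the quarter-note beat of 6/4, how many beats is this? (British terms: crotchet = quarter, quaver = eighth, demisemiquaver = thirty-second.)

One quarter-note beat = 8 thirty-second notes.
Each duration in thirty-second notes: quaver = 4; crotchet = 8; demisemiquaver = 1; crotchet = 8; crotchet = 8; crotchet = 8; demisemiquaver = 1; crotchet = 8; dotted quaver = 6.
Total: 4 + 8 + 1 + 8 + 8 + 8 + 1 + 8 + 6 = 52.
52 ÷ 8 = 6.5 beats.

6.5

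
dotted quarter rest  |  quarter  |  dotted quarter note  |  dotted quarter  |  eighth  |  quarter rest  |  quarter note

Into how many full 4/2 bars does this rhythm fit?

1

One bar of 4/2 = 16 eighth notes.
Convert each value to eighth notes: dotted quarter rest = 3; quarter = 2; dotted quarter note = 3; dotted quarter = 3; eighth = 1; quarter rest = 2; quarter note = 2.
Altogether 3 + 2 + 3 + 3 + 1 + 2 + 2 = 16.
16 ÷ 16 = 1 complete bar with 0 left over.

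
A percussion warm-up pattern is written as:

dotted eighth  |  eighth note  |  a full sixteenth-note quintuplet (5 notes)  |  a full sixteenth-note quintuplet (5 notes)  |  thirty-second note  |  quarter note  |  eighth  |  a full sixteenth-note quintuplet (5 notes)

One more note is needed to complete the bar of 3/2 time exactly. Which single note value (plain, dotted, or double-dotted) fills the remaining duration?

thirty-second note

The bar of 3/2 = 48 thirty-second notes.
In thirty-second notes: dotted eighth = 6; eighth note = 4; a full sixteenth-note quintuplet (5 notes) (five quintuplet sixteenths span one quarter) = 8; a full sixteenth-note quintuplet (5 notes) (five quintuplet sixteenths span one quarter) = 8; thirty-second note = 1; quarter note = 8; eighth = 4; a full sixteenth-note quintuplet (5 notes) (five quintuplet sixteenths span one quarter) = 8.
Altogether 6 + 4 + 8 + 8 + 1 + 8 + 4 + 8 = 47.
Remaining: 48 − 47 = 1 thirty-second note, which is a thirty-second note.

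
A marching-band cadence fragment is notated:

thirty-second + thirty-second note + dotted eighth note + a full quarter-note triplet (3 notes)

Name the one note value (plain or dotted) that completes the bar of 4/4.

The bar of 4/4 = 32 thirty-second notes.
In thirty-second notes: thirty-second = 1; thirty-second note = 1; dotted eighth note = 6; a full quarter-note triplet (3 notes) (three triplet quarters span one half) = 16.
Adding: 1 + 1 + 6 + 16 = 24.
Remaining: 32 − 24 = 8 thirty-second notes, which is a quarter note.

quarter note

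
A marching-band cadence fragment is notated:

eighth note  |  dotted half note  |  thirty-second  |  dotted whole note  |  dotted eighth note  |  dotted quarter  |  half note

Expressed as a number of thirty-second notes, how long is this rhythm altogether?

111

Convert each value to thirty-second notes: eighth note = 4; dotted half note = 24; thirty-second = 1; dotted whole note = 48; dotted eighth note = 6; dotted quarter = 12; half note = 16.
Sum: 4 + 24 + 1 + 48 + 6 + 12 + 16 = 111 thirty-second notes.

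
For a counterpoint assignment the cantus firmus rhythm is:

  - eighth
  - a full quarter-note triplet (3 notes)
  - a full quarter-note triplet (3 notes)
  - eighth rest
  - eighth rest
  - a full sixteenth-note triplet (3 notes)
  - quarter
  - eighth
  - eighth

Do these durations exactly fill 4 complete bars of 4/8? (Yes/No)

One bar of 4/8 = 4 eighth notes, so 4 bars = 16.
Convert each value to eighth notes: eighth = 1; a full quarter-note triplet (3 notes) (three triplet quarters span one half) = 4; a full quarter-note triplet (3 notes) (three triplet quarters span one half) = 4; eighth rest = 1; eighth rest = 1; a full sixteenth-note triplet (3 notes) (three triplet sixteenths span one eighth) = 1; quarter = 2; eighth = 1; eighth = 1.
Altogether 1 + 4 + 4 + 1 + 1 + 1 + 2 + 1 + 1 = 16.
16 equals 16, so the answer is Yes.

Yes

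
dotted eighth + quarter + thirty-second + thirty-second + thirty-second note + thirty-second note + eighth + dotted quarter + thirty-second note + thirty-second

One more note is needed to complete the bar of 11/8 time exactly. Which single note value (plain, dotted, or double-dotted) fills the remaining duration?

The bar of 11/8 = 44 thirty-second notes.
Convert each value to thirty-second notes: dotted eighth = 6; quarter = 8; thirty-second = 1; thirty-second = 1; thirty-second note = 1; thirty-second note = 1; eighth = 4; dotted quarter = 12; thirty-second note = 1; thirty-second = 1.
Total: 6 + 8 + 1 + 1 + 1 + 1 + 4 + 12 + 1 + 1 = 36.
Remaining: 44 − 36 = 8 thirty-second notes, which is a quarter note.

quarter note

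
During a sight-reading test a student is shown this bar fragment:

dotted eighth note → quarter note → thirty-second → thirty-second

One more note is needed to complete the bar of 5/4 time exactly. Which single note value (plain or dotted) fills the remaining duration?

dotted half note

The bar of 5/4 = 40 thirty-second notes.
Working in thirty-second notes: dotted eighth note = 6; quarter note = 8; thirty-second = 1; thirty-second = 1.
Altogether 6 + 8 + 1 + 1 = 16.
Remaining: 40 − 16 = 24 thirty-second notes, which is a dotted half note.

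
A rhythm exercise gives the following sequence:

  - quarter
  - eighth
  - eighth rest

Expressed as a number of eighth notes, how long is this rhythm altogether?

4

In eighth notes: quarter = 2; eighth = 1; eighth rest = 1.
Sum: 2 + 1 + 1 = 4 eighth notes.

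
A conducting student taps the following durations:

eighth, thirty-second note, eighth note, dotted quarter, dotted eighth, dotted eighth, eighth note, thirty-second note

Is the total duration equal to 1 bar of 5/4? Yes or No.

One bar of 5/4 = 40 thirty-second notes.
Each duration in thirty-second notes: eighth = 4; thirty-second note = 1; eighth note = 4; dotted quarter = 12; dotted eighth = 6; dotted eighth = 6; eighth note = 4; thirty-second note = 1.
Adding: 4 + 1 + 4 + 12 + 6 + 6 + 4 + 1 = 38.
38 falls short of 40, so the answer is No.

No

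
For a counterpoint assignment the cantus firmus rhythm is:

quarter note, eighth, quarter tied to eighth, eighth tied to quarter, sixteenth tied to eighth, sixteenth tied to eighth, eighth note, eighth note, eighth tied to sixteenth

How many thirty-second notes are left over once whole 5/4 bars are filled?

One bar of 5/4 = 20 sixteenth notes.
Each duration in sixteenth notes: quarter note = 4; eighth = 2; quarter tied to eighth (quarter + eighth) = 6; eighth tied to quarter (eighth + quarter) = 6; sixteenth tied to eighth (sixteenth + eighth) = 3; sixteenth tied to eighth (sixteenth + eighth) = 3; eighth note = 2; eighth note = 2; eighth tied to sixteenth (eighth + sixteenth) = 3.
Sum: 4 + 2 + 6 + 6 + 3 + 3 + 2 + 2 + 3 = 31.
31 ÷ 20 = 1 complete bar with 11 sixteenth notes remaining = 22 thirty-second notes.

22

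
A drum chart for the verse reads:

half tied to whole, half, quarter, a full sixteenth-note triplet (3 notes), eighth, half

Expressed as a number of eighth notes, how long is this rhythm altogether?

24

Each duration in eighth notes: half tied to whole (half + whole) = 12; half = 4; quarter = 2; a full sixteenth-note triplet (3 notes) (three triplet sixteenths span one eighth) = 1; eighth = 1; half = 4.
Altogether 12 + 4 + 2 + 1 + 1 + 4 = 24 eighth notes.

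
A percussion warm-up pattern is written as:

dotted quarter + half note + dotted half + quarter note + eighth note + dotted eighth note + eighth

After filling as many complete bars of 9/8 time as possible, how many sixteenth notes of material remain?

1

One bar of 9/8 = 18 sixteenth notes.
Working in sixteenth notes: dotted quarter = 6; half note = 8; dotted half = 12; quarter note = 4; eighth note = 2; dotted eighth note = 3; eighth = 2.
Total: 6 + 8 + 12 + 4 + 2 + 3 + 2 = 37.
37 ÷ 18 = 2 complete bars with 1 sixteenth note remaining.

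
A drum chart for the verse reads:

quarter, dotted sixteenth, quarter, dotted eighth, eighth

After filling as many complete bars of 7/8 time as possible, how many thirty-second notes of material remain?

1

One bar of 7/8 = 28 thirty-second notes.
Convert each value to thirty-second notes: quarter = 8; dotted sixteenth = 3; quarter = 8; dotted eighth = 6; eighth = 4.
Sum: 8 + 3 + 8 + 6 + 4 = 29.
29 ÷ 28 = 1 complete bar with 1 thirty-second note remaining.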